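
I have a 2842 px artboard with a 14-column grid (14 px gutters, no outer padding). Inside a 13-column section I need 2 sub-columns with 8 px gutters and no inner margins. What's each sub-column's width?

Subtracting 13 gutters of 14 leaves 2660 for 14 columns, so c = 190 px.
13-column span = 13·190 + 12·14 = 2638 px.
2638 − 1·8 = 2630; ÷2 gives d = 1315 px.

1315 px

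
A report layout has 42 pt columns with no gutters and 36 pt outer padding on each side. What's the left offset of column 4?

Before column 4: the margin + 3 columns + 3 gutters.
Offset = 36 + 3·(42 + 0) = 36 + 126 = 162 pt.

162 pt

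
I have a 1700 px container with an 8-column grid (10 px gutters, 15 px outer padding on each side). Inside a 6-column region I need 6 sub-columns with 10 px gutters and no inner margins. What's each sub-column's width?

Outer content = 1700 − 2·15 = 1670 px.
8c + 7·10 = 1670 → 8c = 1600 → c = 200 px.
6-column span = 6·200 + 5·10 = 1250 px.
Subtracting 5 gutters of 10 leaves 1200 for 6 columns, so d = 200 px.

200 px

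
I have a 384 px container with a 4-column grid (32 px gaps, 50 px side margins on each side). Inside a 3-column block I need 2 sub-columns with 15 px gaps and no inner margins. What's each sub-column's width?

95 px

Inside the margins: 384 − 100 = 284 px.
284 − 3·32 = 188; ÷4 gives c = 47 px.
3-column span = 3·47 + 2·32 = 205 px.
Subtracting 1 gap of 15 leaves 190 for 2 columns, so d = 95 px.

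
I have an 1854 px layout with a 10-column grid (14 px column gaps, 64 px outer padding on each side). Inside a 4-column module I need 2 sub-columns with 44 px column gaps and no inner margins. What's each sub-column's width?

319 px

Inside the margins: 1854 − 128 = 1726 px.
1726 − 9·14 = 1600; ÷10 gives c = 160 px.
Span of 4: 4·160 + 3·14 = 640 + 42 = 682 px.
682 − 1·44 = 638; ÷2 gives d = 319 px.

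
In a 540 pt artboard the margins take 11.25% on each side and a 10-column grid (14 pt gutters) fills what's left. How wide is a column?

Each margin = 11.25% of 540 = 60.75 pt; content = 540 − 2·60.75 = 418.5 pt.
418.5 − 9·14 = 292.5; ÷10 gives c = 29.25 pt.

29.25 pt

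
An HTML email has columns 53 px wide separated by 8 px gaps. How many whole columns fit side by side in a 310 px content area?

5 columns

k columns need k·53 + (k−1)·8 = k·61 − 8.
k·61 − 8 ≤ 310 → k ≤ 318 / 61 ≈ 5.21, so k = 5.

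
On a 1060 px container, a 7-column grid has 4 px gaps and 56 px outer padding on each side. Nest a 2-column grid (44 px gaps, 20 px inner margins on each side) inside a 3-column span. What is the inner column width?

160 px

Outer content = 1060 − 2·56 = 948 px.
948 − 6·4 = 924; ÷7 gives c = 132 px.
3 columns plus 2 gaps: 396 + 8 = 404 px.
Inner content = 404 − 2·20 = 364 px.
364 − 1·44 = 320; ÷2 gives d = 160 px.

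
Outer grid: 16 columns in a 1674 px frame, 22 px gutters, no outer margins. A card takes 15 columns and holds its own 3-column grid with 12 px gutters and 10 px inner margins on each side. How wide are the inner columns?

1674 − 15·22 = 1344; ÷16 gives c = 84 px.
Span of 15: 15·84 + 14·22 = 1260 + 308 = 1568 px.
Inner content = 1568 − 2·10 = 1548 px.
1548 − 2·12 = 1524; ÷3 gives d = 508 px.

508 px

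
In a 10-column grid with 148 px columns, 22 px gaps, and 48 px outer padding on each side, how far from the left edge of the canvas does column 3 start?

Column 3 starts at margin + 2·(column + gutter) = 48 + 2·170 = 388 px.

388 px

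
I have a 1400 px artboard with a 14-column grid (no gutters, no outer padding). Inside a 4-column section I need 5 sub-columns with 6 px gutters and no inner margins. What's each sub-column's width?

1400 / 14 = 100 px per column.
With no gutters, 4 columns span 4·100 = 400 px.
Subtracting 4 gutters of 6 leaves 376 for 5 columns, so d = 75.2 px.

75.2 px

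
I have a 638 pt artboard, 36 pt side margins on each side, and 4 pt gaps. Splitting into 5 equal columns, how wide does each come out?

Content width = 638 − 2·36 = 566 pt.
Subtracting 4 gaps of 4 leaves 550 for 5 columns, so c = 110 pt.

110 pt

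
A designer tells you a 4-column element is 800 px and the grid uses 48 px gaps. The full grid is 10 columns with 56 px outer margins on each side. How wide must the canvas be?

2184 px

Subtracting 3 gaps of 48 leaves 656 for 4 columns, so c = 164 px.
Canvas = 2·56 + 10·164 + 9·48 = 112 + 1640 + 432 = 2184 px.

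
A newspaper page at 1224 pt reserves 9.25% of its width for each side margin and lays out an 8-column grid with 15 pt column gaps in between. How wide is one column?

111.57 pt

Each margin = 9.25% of 1224 = 113.22 pt; content = 1224 − 2·113.22 = 997.56 pt.
8 columns + 7 column gaps: 8c + 7·15 = 997.56.
8c = 997.56 − 105 = 892.56, so c = 111.57 pt.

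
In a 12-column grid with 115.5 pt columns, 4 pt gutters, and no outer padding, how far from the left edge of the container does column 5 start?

478 pt

Each column+gutter stride is 119.5 pt; with no margin, 4 of them is 478 pt.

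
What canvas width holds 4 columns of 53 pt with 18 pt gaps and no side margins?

266 pt

Summing: 212 + 54 = 266 pt.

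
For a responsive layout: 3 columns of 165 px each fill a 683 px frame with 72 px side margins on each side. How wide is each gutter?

Subtract both margins: 683 − 2·72 = 539 px.
Columns use 495 px, leaving 44 px across 2 gutters = 22 px each.

22 px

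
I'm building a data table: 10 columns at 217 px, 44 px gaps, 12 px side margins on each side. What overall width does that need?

2590 px

Adding margins, columns and gutters: 24 + 2170 + 396 = 2590 px.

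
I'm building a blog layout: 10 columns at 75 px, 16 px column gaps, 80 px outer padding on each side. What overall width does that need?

Canvas = 2·80 + 10·75 + 9·16 = 160 + 750 + 144 = 1054 px.

1054 px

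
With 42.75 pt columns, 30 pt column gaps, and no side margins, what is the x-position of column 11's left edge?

Each column+gutter stride is 72.75 pt; with no margin, 10 of them is 727.5 pt.

727.5 pt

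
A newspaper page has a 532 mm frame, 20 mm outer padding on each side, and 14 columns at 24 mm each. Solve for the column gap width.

Inside the margins: 532 − 40 = 492 mm.
14 columns take 14·24 = 336 mm; remaining 156 splits into 13 column gaps.
g = 156 / 13 = 12 mm.

12 mm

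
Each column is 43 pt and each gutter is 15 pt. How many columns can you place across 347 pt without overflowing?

6 columns

Each extra column adds 43 + 15 = 58 pt.
(347 + 15) / 58 = 6.24, so 6 columns fit.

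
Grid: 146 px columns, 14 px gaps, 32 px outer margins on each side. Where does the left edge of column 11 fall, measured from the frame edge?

1632 px

Column 11 starts at margin + 10·(column + gutter) = 32 + 10·160 = 1632 px.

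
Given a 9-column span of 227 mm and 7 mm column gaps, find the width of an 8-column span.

201 mm

9 columns + 8 column gaps: 9c + 8·7 = 227.
9c = 227 − 56 = 171, so c = 19 mm.
8 columns plus 7 column gaps: 152 + 49 = 201 mm.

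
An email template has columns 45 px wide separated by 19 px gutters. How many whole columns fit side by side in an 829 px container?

Each extra column adds 45 + 19 = 64 px.
(829 + 19) / 64 = 13.25, so 13 columns fit.

13 columns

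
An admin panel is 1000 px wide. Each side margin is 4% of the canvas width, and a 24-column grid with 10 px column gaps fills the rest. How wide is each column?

Each margin = 4% of 1000 = 40 px; content = 1000 − 2·40 = 920 px.
24c + 23·10 = 920 → 24c = 690 → c = 28.75 px.

28.75 px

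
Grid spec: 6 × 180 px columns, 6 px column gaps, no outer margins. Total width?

Summing: 1080 + 30 = 1110 px.

1110 px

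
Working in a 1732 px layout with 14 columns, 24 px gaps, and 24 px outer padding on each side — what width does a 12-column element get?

Inside the margins: 1732 − 48 = 1684 px.
Subtracting 13 gaps of 24 leaves 1372 for 14 columns, so c = 98 px.
12 columns plus 11 gaps: 1176 + 264 = 1440 px.

1440 px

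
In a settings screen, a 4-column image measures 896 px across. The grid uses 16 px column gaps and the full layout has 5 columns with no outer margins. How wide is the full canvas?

1124 px

Subtracting 3 column gaps of 16 leaves 848 for 4 columns, so c = 212 px.
Canvas = 5·212 + 4·16 = 1060 + 64 = 1124 px.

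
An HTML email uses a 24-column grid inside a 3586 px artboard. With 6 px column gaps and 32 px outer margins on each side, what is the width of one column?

Take off 64 px of margins, leaving 3522 px.
24 columns + 23 column gaps: 24c + 23·6 = 3522.
24c = 3522 − 138 = 3384, so c = 141 px.

141 px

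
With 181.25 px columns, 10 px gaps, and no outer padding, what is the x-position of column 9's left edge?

Before column 9: 8 columns + 8 gaps.
Offset = 8·(181.25 + 10) = 8·191.25 = 1530 px.

1530 px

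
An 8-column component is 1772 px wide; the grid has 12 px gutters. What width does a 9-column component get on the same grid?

1772 − 7·12 = 1688; ÷8 gives c = 211 px.
9-column span = 9·211 + 8·12 = 1995 px.

1995 px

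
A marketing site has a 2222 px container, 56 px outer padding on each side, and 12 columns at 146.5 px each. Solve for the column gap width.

Take off 112 px of margins, leaving 2110 px.
12 columns take 12·146.5 = 1758 px; remaining 352 splits into 11 column gaps.
g = 352 / 11 = 32 px.

32 px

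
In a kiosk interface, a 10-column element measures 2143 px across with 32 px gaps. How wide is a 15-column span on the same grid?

3230.5 px

10c + 9·32 = 2143 → 10c = 1855 → c = 185.5 px.
Span of 15: 15·185.5 + 14·32 = 2782.5 + 448 = 3230.5 px.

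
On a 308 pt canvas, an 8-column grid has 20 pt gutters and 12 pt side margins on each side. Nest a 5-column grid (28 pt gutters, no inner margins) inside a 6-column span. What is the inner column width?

Subtract both margins: 308 − 2·12 = 284 pt.
8 columns + 7 gutters: 8c + 7·20 = 284.
8c = 284 − 140 = 144, so c = 18 pt.
6-column span = 6·18 + 5·20 = 208 pt.
5d + 4·28 = 208 → 5d = 96 → d = 19.2 pt.

19.2 pt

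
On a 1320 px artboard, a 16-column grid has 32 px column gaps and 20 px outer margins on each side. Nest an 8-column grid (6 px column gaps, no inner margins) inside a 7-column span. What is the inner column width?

62.5 px

Take off 40 px of margins, leaving 1280 px.
16 columns + 15 column gaps: 16c + 15·32 = 1280.
16c = 1280 − 480 = 800, so c = 50 px.
7-column span = 7·50 + 6·32 = 542 px.
542 − 7·6 = 500; ÷8 gives d = 62.5 px.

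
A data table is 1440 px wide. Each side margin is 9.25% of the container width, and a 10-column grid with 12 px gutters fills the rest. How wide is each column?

Each margin = 9.25% of 1440 = 133.2 px; content = 1440 − 2·133.2 = 1173.6 px.
10c + 9·12 = 1173.6 → 10c = 1065.6 → c = 106.56 px.

106.56 px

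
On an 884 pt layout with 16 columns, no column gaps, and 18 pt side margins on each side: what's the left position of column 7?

Inside the margins: 884 − 36 = 848 pt.
848 / 16 = 53 pt per column.
Before column 7: the margin + 6 columns + 6 column gaps.
Offset = 18 + 6·(53 + 0) = 18 + 318 = 336 pt.

336 pt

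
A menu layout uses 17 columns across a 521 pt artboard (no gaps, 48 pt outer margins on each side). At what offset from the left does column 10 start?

273 pt

Subtract both margins: 521 − 2·48 = 425 pt.
425 / 17 = 25 pt per column.
Each column+gutter stride is 25 pt; 9 of them past the 48 pt margin is 48 + 225 = 273 pt.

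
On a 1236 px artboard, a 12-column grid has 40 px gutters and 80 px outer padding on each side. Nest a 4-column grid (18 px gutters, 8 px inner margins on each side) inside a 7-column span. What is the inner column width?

135.25 px

Take off 160 px of margins, leaving 1076 px.
12c + 11·40 = 1076 → 12c = 636 → c = 53 px.
Span of 7: 7·53 + 6·40 = 371 + 240 = 611 px.
Inner content = 611 − 2·8 = 595 px.
4d + 3·18 = 595 → 4d = 541 → d = 135.25 px.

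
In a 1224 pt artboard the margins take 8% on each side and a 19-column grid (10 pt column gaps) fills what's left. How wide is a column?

Margins: 8% × 1224 = 97.92 pt each, so content = 1224 − 195.84 = 1028.16 pt.
1028.16 − 18·10 = 848.16; ÷19 gives c = 44.64 pt.

44.64 pt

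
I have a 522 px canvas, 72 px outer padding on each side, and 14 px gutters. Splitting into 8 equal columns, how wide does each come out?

Content width = 522 − 2·72 = 378 px.
Subtracting 7 gutters of 14 leaves 280 for 8 columns, so c = 35 px.

35 px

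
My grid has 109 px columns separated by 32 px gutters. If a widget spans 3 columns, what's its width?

391 px

3-column span = 3·109 + 2·32 = 391 px.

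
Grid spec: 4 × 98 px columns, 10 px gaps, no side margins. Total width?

Total width: 4·98 + 3·10 = 422 px.

422 px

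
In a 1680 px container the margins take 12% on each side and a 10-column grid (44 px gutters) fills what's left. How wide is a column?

Each margin = 12% of 1680 = 201.6 px; content = 1680 − 2·201.6 = 1276.8 px.
1276.8 − 9·44 = 880.8; ÷10 gives c = 88.08 px.

88.08 px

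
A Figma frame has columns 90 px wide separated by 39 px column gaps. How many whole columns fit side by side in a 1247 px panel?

k columns need k·90 + (k−1)·39 = k·129 − 39.
k·129 − 39 ≤ 1247 → k ≤ 1286 / 129 ≈ 9.97, so k = 9.

9 columns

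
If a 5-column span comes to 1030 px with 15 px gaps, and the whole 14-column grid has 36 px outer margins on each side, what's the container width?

5c + 4·15 = 1030 → 5c = 970 → c = 194 px.
Adding margins, columns and gutters: 72 + 2716 + 195 = 2983 px.

2983 px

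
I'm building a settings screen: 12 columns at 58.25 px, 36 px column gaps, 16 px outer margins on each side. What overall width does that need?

Adding margins, columns and gutters: 32 + 699 + 396 = 1127 px.

1127 px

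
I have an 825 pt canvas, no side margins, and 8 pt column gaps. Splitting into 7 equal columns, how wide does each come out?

825 − 6·8 = 777; ÷7 gives c = 111 pt.

111 pt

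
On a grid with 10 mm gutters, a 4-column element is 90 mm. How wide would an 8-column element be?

90 − 3·10 = 60; ÷4 gives c = 15 mm.
Span of 8: 8·15 + 7·10 = 120 + 70 = 190 mm.

190 mm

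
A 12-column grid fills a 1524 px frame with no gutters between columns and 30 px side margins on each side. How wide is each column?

Inside the margins: 1524 − 60 = 1464 px.
1464 / 12 = 122 px per column.

122 px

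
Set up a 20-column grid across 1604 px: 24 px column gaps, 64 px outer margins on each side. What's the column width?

Content width = 1604 − 2·64 = 1476 px.
20c + 19·24 = 1476 → 20c = 1020 → c = 51 px.

51 px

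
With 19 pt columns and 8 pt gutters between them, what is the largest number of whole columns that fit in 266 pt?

k columns need k·19 + (k−1)·8 = k·27 − 8.
k·27 − 8 ≤ 266 → k ≤ 274 / 27 ≈ 10.15, so k = 10.

10 columns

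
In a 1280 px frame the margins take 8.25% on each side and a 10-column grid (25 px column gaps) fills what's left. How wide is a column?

84.38 px

Margins: 8.25% × 1280 = 105.6 px each, so content = 1280 − 211.2 = 1068.8 px.
10 columns + 9 column gaps: 10c + 9·25 = 1068.8.
10c = 1068.8 − 225 = 843.8, so c = 84.38 px.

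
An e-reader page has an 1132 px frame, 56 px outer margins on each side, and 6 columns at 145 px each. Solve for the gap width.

30 px

Inside the margins: 1132 − 112 = 1020 px.
6 columns take 6·145 = 870 px; remaining 150 splits into 5 gaps.
g = 150 / 5 = 30 px.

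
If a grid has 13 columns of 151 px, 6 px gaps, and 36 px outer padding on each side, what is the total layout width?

Total width: 2·36 + 13·151 + 12·6 = 2107 px.

2107 px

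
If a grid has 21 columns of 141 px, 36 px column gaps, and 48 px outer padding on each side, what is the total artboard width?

Total width: 2·48 + 21·141 + 20·36 = 3777 px.

3777 px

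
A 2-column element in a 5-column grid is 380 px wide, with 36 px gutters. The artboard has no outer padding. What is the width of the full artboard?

Subtracting 1 gutter of 36 leaves 344 for 2 columns, so c = 172 px.
Total width: 5·172 + 4·36 = 1004 px.

1004 px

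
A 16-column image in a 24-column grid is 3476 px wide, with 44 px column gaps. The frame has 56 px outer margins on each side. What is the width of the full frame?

5348 px

3476 − 15·44 = 2816; ÷16 gives c = 176 px.
Total width: 2·56 + 24·176 + 23·44 = 5348 px.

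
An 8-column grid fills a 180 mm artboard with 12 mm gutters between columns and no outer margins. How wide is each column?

12 mm

180 − 7·12 = 96; ÷8 gives c = 12 mm.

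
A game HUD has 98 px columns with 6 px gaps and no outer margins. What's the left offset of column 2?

104 px

Each column+gutter stride is 104 px; with no margin, 1 of them is 104 px.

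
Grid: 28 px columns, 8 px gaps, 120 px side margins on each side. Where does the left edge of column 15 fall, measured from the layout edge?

Each column+gutter stride is 36 px; 14 of them past the 120 px margin is 120 + 504 = 624 px.

624 px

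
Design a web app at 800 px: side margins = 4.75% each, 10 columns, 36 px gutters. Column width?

40 px

800 × (1 − 2·4.75%) = 800 × 90.5% = 724 px for the columns.
10 columns + 9 gutters: 10c + 9·36 = 724.
10c = 724 − 324 = 400, so c = 40 px.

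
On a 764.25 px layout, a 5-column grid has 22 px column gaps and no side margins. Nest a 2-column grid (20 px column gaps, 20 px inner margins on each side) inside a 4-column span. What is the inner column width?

273.5 px

5 columns + 4 column gaps: 5c + 4·22 = 764.25.
5c = 764.25 − 88 = 676.25, so c = 135.25 px.
4-column span = 4·135.25 + 3·22 = 607 px.
Inner content = 607 − 2·20 = 567 px.
2d + 1·20 = 567 → 2d = 547 → d = 273.5 px.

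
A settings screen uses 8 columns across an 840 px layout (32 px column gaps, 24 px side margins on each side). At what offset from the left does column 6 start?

539 px

Inside the margins: 840 − 48 = 792 px.
792 − 7·32 = 568; ÷8 gives c = 71 px.
Each column+gutter stride is 103 px; 5 of them past the 24 px margin is 24 + 515 = 539 px.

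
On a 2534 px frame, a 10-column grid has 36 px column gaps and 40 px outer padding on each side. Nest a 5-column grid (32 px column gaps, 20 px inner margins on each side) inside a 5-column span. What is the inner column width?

Take off 80 px of margins, leaving 2454 px.
Subtracting 9 column gaps of 36 leaves 2130 for 10 columns, so c = 213 px.
Span of 5: 5·213 + 4·36 = 1065 + 144 = 1209 px.
Inner content = 1209 − 2·20 = 1169 px.
5 columns + 4 column gaps: 5d + 4·32 = 1169.
5d = 1169 − 128 = 1041, so d = 208.2 px.

208.2 px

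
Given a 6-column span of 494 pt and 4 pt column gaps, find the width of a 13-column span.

494 − 5·4 = 474; ÷6 gives c = 79 pt.
13 columns plus 12 column gaps: 1027 + 48 = 1075 pt.

1075 pt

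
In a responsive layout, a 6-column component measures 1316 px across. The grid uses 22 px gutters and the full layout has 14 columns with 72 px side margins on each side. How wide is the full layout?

1316 − 5·22 = 1206; ÷6 gives c = 201 px.
Total width: 2·72 + 14·201 + 13·22 = 3244 px.

3244 px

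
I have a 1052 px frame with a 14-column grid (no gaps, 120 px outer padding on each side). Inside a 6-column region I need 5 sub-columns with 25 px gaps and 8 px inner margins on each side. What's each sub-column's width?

46.4 px

Subtract both margins: 1052 − 2·120 = 812 px.
With no gaps, each column is 812/14 = 58 px.
With no gaps, 6 columns span 6·58 = 348 px.
Inner content = 348 − 2·8 = 332 px.
Subtracting 4 gaps of 25 leaves 232 for 5 columns, so d = 46.4 px.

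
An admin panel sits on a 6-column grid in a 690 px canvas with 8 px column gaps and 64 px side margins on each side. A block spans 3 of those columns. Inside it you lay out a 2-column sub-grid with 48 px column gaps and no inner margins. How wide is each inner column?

Outer content = 690 − 2·64 = 562 px.
Subtracting 5 column gaps of 8 leaves 522 for 6 columns, so c = 87 px.
Span of 3: 3·87 + 2·8 = 261 + 16 = 277 px.
2 columns + 1 column gap: 2d + 1·48 = 277.
2d = 277 − 48 = 229, so d = 114.5 px.

114.5 px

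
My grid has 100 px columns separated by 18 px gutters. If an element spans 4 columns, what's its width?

4 columns plus 3 gutters: 400 + 54 = 454 px.

454 px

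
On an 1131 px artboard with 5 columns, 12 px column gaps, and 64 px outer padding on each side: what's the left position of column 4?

673 px

Take off 128 px of margins, leaving 1003 px.
Subtracting 4 column gaps of 12 leaves 955 for 5 columns, so c = 191 px.
Before column 4: the margin + 3 columns + 3 column gaps.
Offset = 64 + 3·(191 + 12) = 64 + 609 = 673 px.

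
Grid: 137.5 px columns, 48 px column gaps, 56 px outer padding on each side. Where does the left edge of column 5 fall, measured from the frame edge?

Each column+gutter stride is 185.5 px; 4 of them past the 56 px margin is 56 + 742 = 798 px.

798 px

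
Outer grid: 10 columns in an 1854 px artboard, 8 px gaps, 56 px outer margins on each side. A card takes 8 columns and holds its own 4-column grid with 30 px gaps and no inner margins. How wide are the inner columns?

325.5 px

Outer content = 1854 − 2·56 = 1742 px.
10c + 9·8 = 1742 → 10c = 1670 → c = 167 px.
8 columns plus 7 gaps: 1336 + 56 = 1392 px.
1392 − 3·30 = 1302; ÷4 gives d = 325.5 px.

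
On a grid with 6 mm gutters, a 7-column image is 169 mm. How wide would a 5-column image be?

119 mm

7 columns + 6 gutters: 7c + 6·6 = 169.
7c = 169 − 36 = 133, so c = 19 mm.
Span of 5: 5·19 + 4·6 = 95 + 24 = 119 mm.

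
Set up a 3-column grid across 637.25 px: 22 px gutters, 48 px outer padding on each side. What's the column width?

Inside the margins: 637.25 − 96 = 541.25 px.
3c + 2·22 = 541.25 → 3c = 497.25 → c = 165.75 px.

165.75 px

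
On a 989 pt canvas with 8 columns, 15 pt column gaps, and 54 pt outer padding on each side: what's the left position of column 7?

Inside the margins: 989 − 108 = 881 pt.
Subtracting 7 column gaps of 15 leaves 776 for 8 columns, so c = 97 pt.
Each column+gutter stride is 112 pt; 6 of them past the 54 pt margin is 54 + 672 = 726 pt.

726 pt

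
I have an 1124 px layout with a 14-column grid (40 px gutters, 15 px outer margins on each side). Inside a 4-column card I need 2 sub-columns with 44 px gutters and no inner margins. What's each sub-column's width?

Inside the margins: 1124 − 30 = 1094 px.
1094 − 13·40 = 574; ÷14 gives c = 41 px.
4 columns plus 3 gutters: 164 + 120 = 284 px.
2d + 1·44 = 284 → 2d = 240 → d = 120 px.

120 px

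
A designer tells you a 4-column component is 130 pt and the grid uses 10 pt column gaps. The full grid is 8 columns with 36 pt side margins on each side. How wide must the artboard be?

130 − 3·10 = 100; ÷4 gives c = 25 pt.
Artboard = 2·36 + 8·25 + 7·10 = 72 + 200 + 70 = 342 pt.

342 pt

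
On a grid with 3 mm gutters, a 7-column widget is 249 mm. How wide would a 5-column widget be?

177 mm

7 columns + 6 gutters: 7c + 6·3 = 249.
7c = 249 − 18 = 231, so c = 33 mm.
Span of 5: 5·33 + 4·3 = 165 + 12 = 177 mm.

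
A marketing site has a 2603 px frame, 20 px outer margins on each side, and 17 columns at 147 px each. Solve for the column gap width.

Content width = 2603 − 2·20 = 2563 px.
17 columns take 17·147 = 2499 px; remaining 64 splits into 16 column gaps.
g = 64 / 16 = 4 px.

4 px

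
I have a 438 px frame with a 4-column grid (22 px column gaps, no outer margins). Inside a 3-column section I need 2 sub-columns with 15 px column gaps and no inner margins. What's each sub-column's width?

154 px

4c + 3·22 = 438 → 4c = 372 → c = 93 px.
Span of 3: 3·93 + 2·22 = 279 + 44 = 323 px.
Subtracting 1 column gap of 15 leaves 308 for 2 columns, so d = 154 px.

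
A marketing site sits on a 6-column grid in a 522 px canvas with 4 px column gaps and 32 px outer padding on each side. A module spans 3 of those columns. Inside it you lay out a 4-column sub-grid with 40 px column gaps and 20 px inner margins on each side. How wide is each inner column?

Inside the margins: 522 − 64 = 458 px.
Subtracting 5 column gaps of 4 leaves 438 for 6 columns, so c = 73 px.
3 columns plus 2 column gaps: 219 + 8 = 227 px.
Inner content = 227 − 2·20 = 187 px.
187 − 3·40 = 67; ÷4 gives d = 16.75 px.

16.75 px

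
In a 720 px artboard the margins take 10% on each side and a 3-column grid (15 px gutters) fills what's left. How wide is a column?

182 px

Each margin = 10% of 720 = 72 px; content = 720 − 2·72 = 576 px.
576 − 2·15 = 546; ÷3 gives c = 182 px.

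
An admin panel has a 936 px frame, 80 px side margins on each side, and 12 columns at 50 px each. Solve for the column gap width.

Subtract both margins: 936 − 2·80 = 776 px.
12 columns take 12·50 = 600 px; remaining 176 splits into 11 column gaps.
g = 176 / 11 = 16 px.

16 px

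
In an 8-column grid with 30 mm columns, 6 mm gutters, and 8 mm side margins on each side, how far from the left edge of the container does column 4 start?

Each column+gutter stride is 36 mm; 3 of them past the 8 mm margin is 8 + 108 = 116 mm.

116 mm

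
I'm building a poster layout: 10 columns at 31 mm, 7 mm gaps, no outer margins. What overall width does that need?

373 mm

Canvas = 10·31 + 9·7 = 310 + 63 = 373 mm.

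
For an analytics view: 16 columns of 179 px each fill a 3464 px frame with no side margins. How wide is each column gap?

40 px

16·179 + 15g = 3464 → 15g = 600 → g = 40 px.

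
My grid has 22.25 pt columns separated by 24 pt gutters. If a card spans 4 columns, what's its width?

4-column span = 4·22.25 + 3·24 = 161 pt.

161 pt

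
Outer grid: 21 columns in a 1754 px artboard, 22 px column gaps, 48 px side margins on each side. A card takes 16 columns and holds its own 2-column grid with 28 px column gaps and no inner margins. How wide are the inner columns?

Inside the margins: 1754 − 96 = 1658 px.
21 columns + 20 column gaps: 21c + 20·22 = 1658.
21c = 1658 − 440 = 1218, so c = 58 px.
16 columns plus 15 column gaps: 928 + 330 = 1258 px.
2 columns + 1 column gap: 2d + 1·28 = 1258.
2d = 1258 − 28 = 1230, so d = 615 px.

615 px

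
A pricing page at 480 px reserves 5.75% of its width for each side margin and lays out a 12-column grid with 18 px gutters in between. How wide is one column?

18.9 px

480 × (1 − 2·5.75%) = 480 × 88.5% = 424.8 px for the columns.
12c + 11·18 = 424.8 → 12c = 226.8 → c = 18.9 px.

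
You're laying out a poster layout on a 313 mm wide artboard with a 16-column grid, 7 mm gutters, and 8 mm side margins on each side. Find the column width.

12 mm

Take off 16 mm of margins, leaving 297 mm.
Subtracting 15 gutters of 7 leaves 192 for 16 columns, so c = 12 mm.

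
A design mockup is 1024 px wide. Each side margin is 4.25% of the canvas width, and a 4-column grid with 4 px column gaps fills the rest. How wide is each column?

Margins: 4.25% × 1024 = 43.52 px each, so content = 1024 − 87.04 = 936.96 px.
4c + 3·4 = 936.96 → 4c = 924.96 → c = 231.24 px.

231.24 px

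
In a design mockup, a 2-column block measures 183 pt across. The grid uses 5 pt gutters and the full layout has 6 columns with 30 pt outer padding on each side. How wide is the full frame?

2 columns + 1 gutter: 2c + 1·5 = 183.
2c = 183 − 5 = 178, so c = 89 pt.
Total width: 2·30 + 6·89 + 5·5 = 619 pt.

619 pt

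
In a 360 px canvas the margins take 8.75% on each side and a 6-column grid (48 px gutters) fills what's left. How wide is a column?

9.5 px

Each margin = 8.75% of 360 = 31.5 px; content = 360 − 2·31.5 = 297 px.
Subtracting 5 gutters of 48 leaves 57 for 6 columns, so c = 9.5 px.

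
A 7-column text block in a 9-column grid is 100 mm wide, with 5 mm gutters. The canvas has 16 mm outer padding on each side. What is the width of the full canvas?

162 mm

7 columns + 6 gutters: 7c + 6·5 = 100.
7c = 100 − 30 = 70, so c = 10 mm.
Canvas = 2·16 + 9·10 + 8·5 = 32 + 90 + 40 = 162 mm.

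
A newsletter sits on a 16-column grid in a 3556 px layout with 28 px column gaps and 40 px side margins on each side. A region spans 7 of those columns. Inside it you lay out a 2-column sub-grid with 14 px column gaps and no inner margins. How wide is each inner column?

745.5 px

Take off 80 px of margins, leaving 3476 px.
3476 − 15·28 = 3056; ÷16 gives c = 191 px.
7 columns plus 6 column gaps: 1337 + 168 = 1505 px.
1505 − 1·14 = 1491; ÷2 gives d = 745.5 px.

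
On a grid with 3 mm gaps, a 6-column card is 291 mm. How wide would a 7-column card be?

6c + 5·3 = 291 → 6c = 276 → c = 46 mm.
7 columns plus 6 gaps: 322 + 18 = 340 mm.

340 mm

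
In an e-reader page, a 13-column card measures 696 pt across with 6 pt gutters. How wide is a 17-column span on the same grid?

912 pt

696 − 12·6 = 624; ÷13 gives c = 48 pt.
17 columns plus 16 gutters: 816 + 96 = 912 pt.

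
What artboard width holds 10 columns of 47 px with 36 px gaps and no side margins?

794 px

Artboard = 10·47 + 9·36 = 470 + 324 = 794 px.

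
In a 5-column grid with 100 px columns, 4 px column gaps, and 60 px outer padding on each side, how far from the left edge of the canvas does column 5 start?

Column 5 starts at margin + 4·(column + gutter) = 60 + 4·104 = 476 px.

476 px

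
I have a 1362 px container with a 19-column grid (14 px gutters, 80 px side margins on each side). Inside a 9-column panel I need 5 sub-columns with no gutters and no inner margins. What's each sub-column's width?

Take off 160 px of margins, leaving 1202 px.
19c + 18·14 = 1202 → 19c = 950 → c = 50 px.
9 columns plus 8 gutters: 450 + 112 = 562 px.
With no gutters, each column is 562/5 = 112.4 px.

112.4 px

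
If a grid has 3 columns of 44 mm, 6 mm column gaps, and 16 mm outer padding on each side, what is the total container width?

Container = 2·16 + 3·44 + 2·6 = 32 + 132 + 12 = 176 mm.

176 mm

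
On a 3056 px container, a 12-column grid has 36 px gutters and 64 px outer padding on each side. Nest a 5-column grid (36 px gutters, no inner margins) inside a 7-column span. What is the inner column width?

309.8 px

Take off 128 px of margins, leaving 2928 px.
Subtracting 11 gutters of 36 leaves 2532 for 12 columns, so c = 211 px.
7 columns plus 6 gutters: 1477 + 216 = 1693 px.
5 columns + 4 gutters: 5d + 4·36 = 1693.
5d = 1693 − 144 = 1549, so d = 309.8 px.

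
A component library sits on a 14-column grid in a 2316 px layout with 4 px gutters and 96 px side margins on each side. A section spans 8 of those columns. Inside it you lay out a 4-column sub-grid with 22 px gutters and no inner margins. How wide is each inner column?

286.5 px

Subtract both margins: 2316 − 2·96 = 2124 px.
14c + 13·4 = 2124 → 14c = 2072 → c = 148 px.
Span of 8: 8·148 + 7·4 = 1184 + 28 = 1212 px.
4 columns + 3 gutters: 4d + 3·22 = 1212.
4d = 1212 − 66 = 1146, so d = 286.5 px.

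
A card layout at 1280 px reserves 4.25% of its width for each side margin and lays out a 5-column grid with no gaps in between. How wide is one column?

Each margin = 4.25% of 1280 = 54.4 px; content = 1280 − 2·54.4 = 1171.2 px.
With no gaps, each column is 1171.2/5 = 234.24 px.

234.24 px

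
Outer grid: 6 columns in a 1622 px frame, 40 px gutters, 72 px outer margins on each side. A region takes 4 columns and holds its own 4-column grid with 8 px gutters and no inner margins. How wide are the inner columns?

Outer content = 1622 − 2·72 = 1478 px.
6c + 5·40 = 1478 → 6c = 1278 → c = 213 px.
4-column span = 4·213 + 3·40 = 972 px.
4 columns + 3 gutters: 4d + 3·8 = 972.
4d = 972 − 24 = 948, so d = 237 px.

237 px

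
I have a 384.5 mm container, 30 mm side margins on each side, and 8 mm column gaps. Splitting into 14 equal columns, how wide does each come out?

Inside the margins: 384.5 − 60 = 324.5 mm.
14c + 13·8 = 324.5 → 14c = 220.5 → c = 15.75 mm.

15.75 mm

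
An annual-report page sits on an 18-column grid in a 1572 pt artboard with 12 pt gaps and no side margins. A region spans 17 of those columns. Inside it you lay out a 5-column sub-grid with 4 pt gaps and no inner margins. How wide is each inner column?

293.6 pt

18c + 17·12 = 1572 → 18c = 1368 → c = 76 pt.
Span of 17: 17·76 + 16·12 = 1292 + 192 = 1484 pt.
5 columns + 4 gaps: 5d + 4·4 = 1484.
5d = 1484 − 16 = 1468, so d = 293.6 pt.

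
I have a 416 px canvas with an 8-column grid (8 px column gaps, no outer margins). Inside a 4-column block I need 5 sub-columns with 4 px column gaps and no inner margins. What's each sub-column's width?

Subtracting 7 column gaps of 8 leaves 360 for 8 columns, so c = 45 px.
4-column span = 4·45 + 3·8 = 204 px.
5d + 4·4 = 204 → 5d = 188 → d = 37.6 px.

37.6 px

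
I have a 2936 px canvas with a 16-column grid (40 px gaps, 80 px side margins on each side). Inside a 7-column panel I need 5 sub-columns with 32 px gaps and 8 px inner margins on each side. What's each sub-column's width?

Outer content = 2936 − 2·80 = 2776 px.
16 columns + 15 gaps: 16c + 15·40 = 2776.
16c = 2776 − 600 = 2176, so c = 136 px.
7-column span = 7·136 + 6·40 = 1192 px.
Inner content = 1192 − 2·8 = 1176 px.
1176 − 4·32 = 1048; ÷5 gives d = 209.6 px.

209.6 px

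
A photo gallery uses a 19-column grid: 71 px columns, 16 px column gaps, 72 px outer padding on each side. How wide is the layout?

1781 px

Layout = 2·72 + 19·71 + 18·16 = 144 + 1349 + 288 = 1781 px.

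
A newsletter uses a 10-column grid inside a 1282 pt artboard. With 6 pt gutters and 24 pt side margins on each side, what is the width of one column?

118 pt

Subtract both margins: 1282 − 2·24 = 1234 pt.
Subtracting 9 gutters of 6 leaves 1180 for 10 columns, so c = 118 pt.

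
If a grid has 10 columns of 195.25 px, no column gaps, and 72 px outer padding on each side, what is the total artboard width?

Summing: 144 + 1952.5 = 2096.5 px.

2096.5 px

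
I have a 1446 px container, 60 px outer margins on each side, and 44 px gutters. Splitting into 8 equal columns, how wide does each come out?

127.25 px

Content width = 1446 − 2·60 = 1326 px.
Subtracting 7 gutters of 44 leaves 1018 for 8 columns, so c = 127.25 px.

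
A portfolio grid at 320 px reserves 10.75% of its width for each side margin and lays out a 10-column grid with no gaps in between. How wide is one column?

25.12 px

Each margin = 10.75% of 320 = 34.4 px; content = 320 − 2·34.4 = 251.2 px.
251.2 / 10 = 25.12 px per column.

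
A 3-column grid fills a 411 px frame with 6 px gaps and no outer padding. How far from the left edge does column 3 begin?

3 columns + 2 gaps: 3c + 2·6 = 411.
3c = 411 − 12 = 399, so c = 133 px.
Before column 3: 2 columns + 2 gaps.
Offset = 2·(133 + 6) = 2·139 = 278 px.

278 px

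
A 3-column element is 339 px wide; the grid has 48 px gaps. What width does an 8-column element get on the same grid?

984 px

3c + 2·48 = 339 → 3c = 243 → c = 81 px.
Span of 8: 8·81 + 7·48 = 648 + 336 = 984 px.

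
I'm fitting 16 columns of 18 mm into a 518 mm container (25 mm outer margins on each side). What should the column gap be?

12 mm

Inside the margins: 518 − 50 = 468 mm.
16 columns take 16·18 = 288 mm; remaining 180 splits into 15 column gaps.
g = 180 / 15 = 12 mm.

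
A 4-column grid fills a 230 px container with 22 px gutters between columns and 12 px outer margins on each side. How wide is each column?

35 px

Take off 24 px of margins, leaving 206 px.
4c + 3·22 = 206 → 4c = 140 → c = 35 px.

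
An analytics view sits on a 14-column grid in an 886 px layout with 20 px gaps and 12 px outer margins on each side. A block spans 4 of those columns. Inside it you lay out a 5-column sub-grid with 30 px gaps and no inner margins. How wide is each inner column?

22.4 px

Outer content = 886 − 2·12 = 862 px.
862 − 13·20 = 602; ÷14 gives c = 43 px.
4 columns plus 3 gaps: 172 + 60 = 232 px.
232 − 4·30 = 112; ÷5 gives d = 22.4 px.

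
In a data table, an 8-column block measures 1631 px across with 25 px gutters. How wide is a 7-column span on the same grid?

1424 px

Subtracting 7 gutters of 25 leaves 1456 for 8 columns, so c = 182 px.
7 columns plus 6 gutters: 1274 + 150 = 1424 px.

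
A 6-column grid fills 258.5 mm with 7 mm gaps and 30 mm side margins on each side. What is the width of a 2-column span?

61.5 mm

Take off 60 mm of margins, leaving 198.5 mm.
198.5 − 5·7 = 163.5; ÷6 gives c = 27.25 mm.
2 columns plus 1 gap: 54.5 + 7 = 61.5 mm.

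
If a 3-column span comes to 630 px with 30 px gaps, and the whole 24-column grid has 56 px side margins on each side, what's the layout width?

5362 px

3 columns + 2 gaps: 3c + 2·30 = 630.
3c = 630 − 60 = 570, so c = 190 px.
Adding margins, columns and gutters: 112 + 4560 + 690 = 5362 px.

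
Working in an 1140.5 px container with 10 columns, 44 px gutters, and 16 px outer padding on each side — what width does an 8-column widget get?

Subtract both margins: 1140.5 − 2·16 = 1108.5 px.
10c + 9·44 = 1108.5 → 10c = 712.5 → c = 71.25 px.
8-column span = 8·71.25 + 7·44 = 878 px.

878 px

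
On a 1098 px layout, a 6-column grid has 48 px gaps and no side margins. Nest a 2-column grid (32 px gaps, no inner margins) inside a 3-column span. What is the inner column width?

Subtracting 5 gaps of 48 leaves 858 for 6 columns, so c = 143 px.
3-column span = 3·143 + 2·48 = 525 px.
2 columns + 1 gap: 2d + 1·32 = 525.
2d = 525 − 32 = 493, so d = 246.5 px.

246.5 px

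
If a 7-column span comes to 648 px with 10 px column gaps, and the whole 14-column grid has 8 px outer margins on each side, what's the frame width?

Subtracting 6 column gaps of 10 leaves 588 for 7 columns, so c = 84 px.
Frame = 2·8 + 14·84 + 13·10 = 16 + 1176 + 130 = 1322 px.

1322 px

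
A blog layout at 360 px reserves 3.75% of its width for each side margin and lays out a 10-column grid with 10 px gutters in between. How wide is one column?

24.3 px

Each margin = 3.75% of 360 = 13.5 px; content = 360 − 2·13.5 = 333 px.
10 columns + 9 gutters: 10c + 9·10 = 333.
10c = 333 − 90 = 243, so c = 24.3 px.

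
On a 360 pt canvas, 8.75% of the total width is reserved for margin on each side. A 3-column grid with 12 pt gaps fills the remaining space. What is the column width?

91 pt

360 × (1 − 2·8.75%) = 360 × 82.5% = 297 pt for the columns.
3 columns + 2 gaps: 3c + 2·12 = 297.
3c = 297 − 24 = 273, so c = 91 pt.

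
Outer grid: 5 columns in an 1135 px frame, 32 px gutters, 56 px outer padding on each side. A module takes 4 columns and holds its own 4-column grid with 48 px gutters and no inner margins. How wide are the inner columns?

Inside the margins: 1135 − 112 = 1023 px.
1023 − 4·32 = 895; ÷5 gives c = 179 px.
4-column span = 4·179 + 3·32 = 812 px.
4d + 3·48 = 812 → 4d = 668 → d = 167 px.

167 px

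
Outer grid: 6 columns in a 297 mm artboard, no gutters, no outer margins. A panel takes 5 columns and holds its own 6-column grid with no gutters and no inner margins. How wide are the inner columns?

With no gutters, each column is 297/6 = 49.5 mm.
With no gutters, 5 columns span 5·49.5 = 247.5 mm.
247.5 / 6 = 41.25 mm per column.

41.25 mm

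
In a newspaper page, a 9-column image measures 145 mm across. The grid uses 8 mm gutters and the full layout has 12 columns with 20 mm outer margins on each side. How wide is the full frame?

145 − 8·8 = 81; ÷9 gives c = 9 mm.
Adding margins, columns and gutters: 40 + 108 + 88 = 236 mm.

236 mm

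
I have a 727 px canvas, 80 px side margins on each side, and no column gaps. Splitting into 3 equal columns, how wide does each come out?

Inside the margins: 727 − 160 = 567 px.
3c = 567 → c = 189 px.

189 px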